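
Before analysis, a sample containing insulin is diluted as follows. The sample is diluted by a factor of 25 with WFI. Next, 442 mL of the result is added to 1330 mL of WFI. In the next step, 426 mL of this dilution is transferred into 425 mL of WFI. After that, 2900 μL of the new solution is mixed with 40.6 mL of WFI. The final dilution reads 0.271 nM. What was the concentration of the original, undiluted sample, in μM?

Overall dilution factor = 25 × 4.009 × 1.998 × 15 = 3003.
Original = 0.271 nM × 3003 = 814 nM = 0.814 μM.

0.814 μM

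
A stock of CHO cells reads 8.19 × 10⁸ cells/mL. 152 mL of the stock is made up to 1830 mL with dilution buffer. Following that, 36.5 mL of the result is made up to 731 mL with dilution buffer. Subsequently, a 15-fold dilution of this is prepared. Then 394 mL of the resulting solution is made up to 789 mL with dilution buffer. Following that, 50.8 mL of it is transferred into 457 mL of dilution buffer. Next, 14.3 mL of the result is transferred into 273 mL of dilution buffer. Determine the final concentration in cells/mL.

Overall dilution factor = 12.04 × 20.03 × 15 × 2.003 × 9.996 × 20.09 = 1.45 × 10⁶.
8.19 × 10⁸ cells/mL / 1.45 × 10⁶ = 563 cells/mL.

563 cells/mL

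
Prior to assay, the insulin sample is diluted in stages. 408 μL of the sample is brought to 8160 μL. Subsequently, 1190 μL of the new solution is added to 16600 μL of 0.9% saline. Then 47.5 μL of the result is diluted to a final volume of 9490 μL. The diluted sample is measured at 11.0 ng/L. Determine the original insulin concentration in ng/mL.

657 ng/mL

Overall dilution factor = 20 × 14.95 × 199.8 = 5.97 × 10⁴.
Original = 11.0 ng/L × 5.97 × 10⁴ = 6.57 × 10⁵ ng/L = 657 ng/mL.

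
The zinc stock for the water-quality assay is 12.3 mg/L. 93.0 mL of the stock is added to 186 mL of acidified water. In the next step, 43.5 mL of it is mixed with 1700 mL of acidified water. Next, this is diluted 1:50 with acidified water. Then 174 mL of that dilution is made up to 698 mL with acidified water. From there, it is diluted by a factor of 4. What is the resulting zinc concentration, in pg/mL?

128 pg/mL

Overall dilution factor = 3 × 40.08 × 50 × 4.011 × 4 = 9.65 × 10⁴.
12.3 mg/L / 9.65 × 10⁴ = 1.28 × 10⁻⁴ mg/L = 128 pg/mL.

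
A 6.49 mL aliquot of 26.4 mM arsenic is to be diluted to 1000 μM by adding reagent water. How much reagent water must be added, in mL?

1000 μM = 1.00 mM.
V₂ = C₁V₁/C₂ = 26.4 × 6.49 / 1.00 = 171 mL.
Diluent to add = V₂ − V₁ = 171 − 6.49 = 165 mL.

165 mL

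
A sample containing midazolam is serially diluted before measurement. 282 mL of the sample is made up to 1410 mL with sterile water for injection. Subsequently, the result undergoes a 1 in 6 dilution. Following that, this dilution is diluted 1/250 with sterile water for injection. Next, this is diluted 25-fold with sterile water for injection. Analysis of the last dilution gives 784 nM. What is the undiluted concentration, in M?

Overall dilution factor = 5 × 6 × 250 × 25 = 1.88 × 10⁵.
Original = 784 nM × 1.88 × 10⁵ = 1.47 × 10⁸ nM = 0.147 M.

0.147 M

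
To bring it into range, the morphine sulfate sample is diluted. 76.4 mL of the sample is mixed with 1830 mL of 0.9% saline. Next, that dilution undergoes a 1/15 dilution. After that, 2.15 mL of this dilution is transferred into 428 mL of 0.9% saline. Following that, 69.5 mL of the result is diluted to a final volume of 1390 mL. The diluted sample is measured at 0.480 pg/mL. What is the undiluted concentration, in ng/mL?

Overall dilution factor = 24.95 × 15 × 200.1 × 20 = 1.50 × 10⁶.
Original = 0.480 pg/mL × 1.50 × 10⁶ = 7.19 × 10⁵ pg/mL = 719 ng/mL.

719 ng/mL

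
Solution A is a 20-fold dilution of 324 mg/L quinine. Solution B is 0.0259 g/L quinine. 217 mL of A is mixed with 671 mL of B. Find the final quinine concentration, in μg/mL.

23.5 μg/mL

C_A = 324 mg/L / 20 = 16.2 mg/L.
C_B = 0.0259 g/L = 25.9 mg/L.
C_mix = (C_A·V_A + C_B·V_B)/(V_A + V_B) = (16.2×217 + 25.9×671) / 888.0 = 23.5 mg/L = 23.5 μg/mL.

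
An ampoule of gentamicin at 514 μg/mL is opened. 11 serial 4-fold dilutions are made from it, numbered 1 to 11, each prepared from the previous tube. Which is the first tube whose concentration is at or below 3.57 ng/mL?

tube 9

Tube n has concentration 514 μg/mL / 4ⁿ.
Need 4ⁿ ≥ 514 μg/mL / 3.57 ng/mL = 1.44 × 10⁵, so n ≥ 8.57.
First such tube: n = 9.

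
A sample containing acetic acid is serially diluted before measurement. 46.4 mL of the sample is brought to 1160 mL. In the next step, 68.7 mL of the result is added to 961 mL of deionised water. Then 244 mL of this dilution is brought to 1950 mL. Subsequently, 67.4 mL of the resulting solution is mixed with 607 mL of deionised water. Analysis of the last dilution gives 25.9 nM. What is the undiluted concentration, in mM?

0.776 mM

Overall dilution factor = 25 × 14.99 × 7.992 × 10.01 = 3.00 × 10⁴.
Original = 25.9 nM × 3.00 × 10⁴ = 7.76 × 10⁵ nM = 0.776 mM.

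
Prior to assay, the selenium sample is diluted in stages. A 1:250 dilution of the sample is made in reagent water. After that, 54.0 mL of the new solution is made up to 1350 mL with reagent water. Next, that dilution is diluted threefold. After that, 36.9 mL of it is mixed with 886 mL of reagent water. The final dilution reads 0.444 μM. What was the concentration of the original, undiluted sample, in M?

0.208 M

Overall dilution factor = 250 × 25 × 3 × 25.01 = 4.69 × 10⁵.
Original = 0.444 μM × 4.69 × 10⁵ = 2.08 × 10⁵ μM = 0.208 M.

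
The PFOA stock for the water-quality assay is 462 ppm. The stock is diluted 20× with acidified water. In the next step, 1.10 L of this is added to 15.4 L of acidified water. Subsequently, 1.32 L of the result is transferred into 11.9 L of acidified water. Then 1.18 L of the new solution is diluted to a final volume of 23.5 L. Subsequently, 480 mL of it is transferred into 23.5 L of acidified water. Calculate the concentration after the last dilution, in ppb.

0.155 ppb

Overall dilution factor = 20 × 15 × 10.02 × 19.92 × 49.96 = 2.99 × 10⁶.
462 ppm / 2.99 × 10⁶ = 1.55 × 10⁻⁴ ppm = 0.155 ppb.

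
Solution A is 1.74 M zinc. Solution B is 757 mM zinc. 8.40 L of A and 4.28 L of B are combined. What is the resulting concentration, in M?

1.41 M

C_B = 757 mM = 0.757 M.
C_mix = (C_A·V_A + C_B·V_B)/(V_A + V_B) = (1.74×8.40 + 0.757×4.28) / 12.68 = 1.41 M.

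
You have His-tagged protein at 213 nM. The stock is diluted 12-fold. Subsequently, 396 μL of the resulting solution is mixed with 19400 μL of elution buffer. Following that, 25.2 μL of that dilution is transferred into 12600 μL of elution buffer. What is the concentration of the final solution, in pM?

0.709 pM

Overall dilution factor = 12 × 49.99 × 501 = 3.01 × 10⁵.
213 nM / 3.01 × 10⁵ = 7.09 × 10⁻⁴ nM = 0.709 pM.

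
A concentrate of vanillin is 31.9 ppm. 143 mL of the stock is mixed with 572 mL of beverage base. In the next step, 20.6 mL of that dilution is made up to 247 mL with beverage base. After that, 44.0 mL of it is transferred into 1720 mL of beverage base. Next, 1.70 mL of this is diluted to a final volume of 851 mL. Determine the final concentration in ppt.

Overall dilution factor = 5 × 11.99 × 40.09 × 500.6 = 1.20 × 10⁶.
31.9 ppm / 1.20 × 10⁶ = 2.65 × 10⁻⁵ ppm = 26.5 ppt.

26.5 ppt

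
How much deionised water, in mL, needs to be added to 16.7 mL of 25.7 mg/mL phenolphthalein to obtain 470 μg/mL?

470 μg/mL = 0.470 mg/mL.
V₂ = C₁V₁/C₂ = 25.7 × 16.7 / 0.470 = 913 mL.
Diluent to add = V₂ − V₁ = 913 − 16.7 = 896 mL.

896 mL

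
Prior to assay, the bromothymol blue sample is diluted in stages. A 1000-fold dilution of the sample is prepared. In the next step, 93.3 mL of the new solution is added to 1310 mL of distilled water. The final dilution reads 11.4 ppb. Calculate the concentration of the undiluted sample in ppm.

171 ppm

Overall dilution factor = 1000 × 15.04 = 1.50 × 10⁴.
Original = 11.4 ppb × 1.50 × 10⁴ = 1.71 × 10⁵ ppb = 171 ppm.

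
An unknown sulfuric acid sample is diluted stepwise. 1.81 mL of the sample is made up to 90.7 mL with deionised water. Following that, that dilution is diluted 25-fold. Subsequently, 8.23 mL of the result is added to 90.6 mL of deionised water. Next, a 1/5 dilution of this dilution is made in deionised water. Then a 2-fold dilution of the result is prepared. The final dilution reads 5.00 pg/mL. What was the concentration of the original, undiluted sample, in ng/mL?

752 ng/mL

Overall dilution factor = 50.11 × 25 × 12.01 × 5 × 2 = 1.50 × 10⁵.
Original = 5.00 pg/mL × 1.50 × 10⁵ = 7.52 × 10⁵ pg/mL = 752 ng/mL.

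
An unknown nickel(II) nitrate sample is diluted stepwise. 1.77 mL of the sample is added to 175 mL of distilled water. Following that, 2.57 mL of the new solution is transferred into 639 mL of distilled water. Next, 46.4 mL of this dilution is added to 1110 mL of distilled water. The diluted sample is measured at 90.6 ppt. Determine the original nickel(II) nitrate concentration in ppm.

Overall dilution factor = 99.87 × 249.6 × 24.92 = 6.21 × 10⁵.
Original = 90.6 ppt × 6.21 × 10⁵ = 5.63 × 10⁷ ppt = 56.3 ppm.

56.3 ppm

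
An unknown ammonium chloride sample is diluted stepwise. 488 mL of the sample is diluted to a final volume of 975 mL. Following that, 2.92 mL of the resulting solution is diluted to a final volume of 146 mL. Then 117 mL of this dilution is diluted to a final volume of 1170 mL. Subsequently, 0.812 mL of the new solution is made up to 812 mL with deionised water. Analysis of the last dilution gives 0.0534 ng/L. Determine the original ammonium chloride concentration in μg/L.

Overall dilution factor = 1.998 × 50 × 10 × 1000 = 9.99 × 10⁵.
Original = 0.0534 ng/L × 9.99 × 10⁵ = 5.33 × 10⁴ ng/L = 53.3 μg/L.

53.3 μg/L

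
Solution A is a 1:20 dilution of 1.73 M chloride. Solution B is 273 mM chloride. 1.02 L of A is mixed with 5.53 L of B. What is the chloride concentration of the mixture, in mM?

C_A = 1.73 M / 20 = 0.0865 M.
C_B = 273 mM = 0.273 M.
C_mix = (C_A·V_A + C_B·V_B)/(V_A + V_B) = (0.0865×1.02 + 0.273×5.53) / 6.550 = 0.244 M = 244 mM.

244 mM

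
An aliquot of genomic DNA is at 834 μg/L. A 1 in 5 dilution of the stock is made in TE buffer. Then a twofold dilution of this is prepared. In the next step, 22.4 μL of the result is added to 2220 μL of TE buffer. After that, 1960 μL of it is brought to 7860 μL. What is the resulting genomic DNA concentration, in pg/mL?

Overall dilution factor = 5 × 2 × 100.1 × 4.010 = 4015.
834 μg/L / 4015 = 0.208 μg/L = 208 pg/mL.

208 pg/mL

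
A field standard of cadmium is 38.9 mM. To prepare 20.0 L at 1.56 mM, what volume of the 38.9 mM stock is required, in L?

0.802 L

V₁ = C₂V₂/C₁ = 1.56 × 20.0 / 38.9 = 0.802 L.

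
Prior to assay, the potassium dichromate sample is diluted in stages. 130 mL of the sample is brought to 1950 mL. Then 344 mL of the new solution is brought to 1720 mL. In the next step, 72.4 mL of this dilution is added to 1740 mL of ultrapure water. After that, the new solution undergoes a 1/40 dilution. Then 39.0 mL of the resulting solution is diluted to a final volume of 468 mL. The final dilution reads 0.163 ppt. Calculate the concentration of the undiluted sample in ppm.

0.147 ppm

Overall dilution factor = 15 × 5 × 25.03 × 40 × 12 = 9.01 × 10⁵.
Original = 0.163 ppt × 9.01 × 10⁵ = 1.47 × 10⁵ ppt = 0.147 ppm.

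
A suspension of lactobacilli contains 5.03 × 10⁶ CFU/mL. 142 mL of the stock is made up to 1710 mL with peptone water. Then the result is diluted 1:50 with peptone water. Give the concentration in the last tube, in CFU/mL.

8350 CFU/mL

Overall dilution factor = 12.04 × 50 = 602.
5.03 × 10⁶ CFU/mL / 602 = 8350 CFU/mL.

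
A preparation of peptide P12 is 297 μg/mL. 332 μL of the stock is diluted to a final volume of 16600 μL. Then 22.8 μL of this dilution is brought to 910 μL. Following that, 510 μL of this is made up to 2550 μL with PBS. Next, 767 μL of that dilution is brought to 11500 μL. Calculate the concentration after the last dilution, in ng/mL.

Overall dilution factor = 50 × 39.91 × 5 × 14.99 = 1.50 × 10⁵.
297 μg/mL / 1.50 × 10⁵ = 1.99 × 10⁻³ μg/mL = 1.99 ng/mL.

1.99 ng/mL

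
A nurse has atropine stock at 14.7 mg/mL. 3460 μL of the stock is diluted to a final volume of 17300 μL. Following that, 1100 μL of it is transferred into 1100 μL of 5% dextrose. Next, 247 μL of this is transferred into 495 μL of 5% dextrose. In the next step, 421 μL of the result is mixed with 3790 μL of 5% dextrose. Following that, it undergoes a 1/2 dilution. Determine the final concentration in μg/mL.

24.5 μg/mL

Overall dilution factor = 5 × 2 × 3.004 × 10.00 × 2 = 601.
14.7 mg/mL / 601 = 0.0245 mg/mL = 24.5 μg/mL.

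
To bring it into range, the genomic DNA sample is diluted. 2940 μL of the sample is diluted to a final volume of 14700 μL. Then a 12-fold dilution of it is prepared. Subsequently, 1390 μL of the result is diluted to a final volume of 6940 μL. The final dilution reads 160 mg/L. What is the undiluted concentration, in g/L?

47.9 g/L

Overall dilution factor = 5 × 12 × 4.993 = 300.
Original = 160 mg/L × 300 = 4.79 × 10⁴ mg/L = 47.9 g/L.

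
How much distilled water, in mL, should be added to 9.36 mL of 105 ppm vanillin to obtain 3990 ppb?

3990 ppb = 3.99 ppm.
V₂ = C₁V₁/C₂ = 105 × 9.36 / 3.99 = 246 mL.
Diluent to add = V₂ − V₁ = 246 − 9.36 = 237 mL.

237 mL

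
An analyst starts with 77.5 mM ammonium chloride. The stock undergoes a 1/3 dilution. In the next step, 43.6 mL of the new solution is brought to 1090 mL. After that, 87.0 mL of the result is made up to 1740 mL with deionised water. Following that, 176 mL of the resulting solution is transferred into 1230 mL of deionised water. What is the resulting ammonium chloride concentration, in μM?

Overall dilution factor = 3 × 25 × 20 × 7.989 = 1.20 × 10⁴.
77.5 mM / 1.20 × 10⁴ = 6.47 × 10⁻³ mM = 6.47 μM.

6.47 μM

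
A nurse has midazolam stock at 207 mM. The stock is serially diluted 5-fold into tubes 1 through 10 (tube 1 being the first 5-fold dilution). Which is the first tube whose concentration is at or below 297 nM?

tube 9

Tube n has concentration 207 mM / 5ⁿ.
Need 5ⁿ ≥ 207 mM / 297 nM = 6.97 × 10⁵, so n ≥ 8.36.
First such tube: n = 9.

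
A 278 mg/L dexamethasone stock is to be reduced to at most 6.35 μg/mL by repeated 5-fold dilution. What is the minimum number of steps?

Need 5ⁿ ≥ 43.8, so n ≥ log(43.8)/log(5) = 2.35.
Minimum whole steps: n = 3.

3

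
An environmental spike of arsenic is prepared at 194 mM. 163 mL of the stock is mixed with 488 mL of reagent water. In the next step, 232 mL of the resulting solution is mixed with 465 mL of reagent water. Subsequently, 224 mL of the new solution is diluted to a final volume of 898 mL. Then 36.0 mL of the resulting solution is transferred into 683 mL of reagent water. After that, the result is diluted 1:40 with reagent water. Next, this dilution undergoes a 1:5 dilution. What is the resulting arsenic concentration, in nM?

1010 nM

Overall dilution factor = 3.994 × 3.004 × 4.009 × 19.97 × 40 × 5 = 1.92 × 10⁵.
194 mM / 1.92 × 10⁵ = 1.01 × 10⁻³ mM = 1010 nM.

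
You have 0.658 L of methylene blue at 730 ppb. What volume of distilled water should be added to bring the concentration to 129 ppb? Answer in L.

V₂ = C₁V₁/C₂ = 730 × 0.658 / 129 = 3.72 L.
Diluent to add = V₂ − V₁ = 3.72 − 0.658 = 3.07 L.

3.07 L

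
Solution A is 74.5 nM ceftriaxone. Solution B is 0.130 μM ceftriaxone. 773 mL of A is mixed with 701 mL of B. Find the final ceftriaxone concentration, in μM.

C_B = 0.130 μM = 130 nM.
C_mix = (C_A·V_A + C_B·V_B)/(V_A + V_B) = (74.5×773 + 130×701) / 1474 = 101 nM = 0.101 μM.

0.101 μM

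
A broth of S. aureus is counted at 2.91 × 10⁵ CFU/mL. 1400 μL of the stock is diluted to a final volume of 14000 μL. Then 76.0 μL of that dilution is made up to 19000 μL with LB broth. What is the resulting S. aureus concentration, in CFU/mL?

Overall dilution factor = 10 × 250 = 2500.
2.91 × 10⁵ CFU/mL / 2500 = 116 CFU/mL.

116 CFU/mL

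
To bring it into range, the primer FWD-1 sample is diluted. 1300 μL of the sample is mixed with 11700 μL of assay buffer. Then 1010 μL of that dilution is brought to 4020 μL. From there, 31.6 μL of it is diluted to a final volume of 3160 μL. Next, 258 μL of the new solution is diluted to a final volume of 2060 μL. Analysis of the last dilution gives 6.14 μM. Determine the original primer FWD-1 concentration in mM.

Overall dilution factor = 10 × 3.980 × 100 × 7.984 = 3.18 × 10⁴.
Original = 6.14 μM × 3.18 × 10⁴ = 1.95 × 10⁵ μM = 195 mM.

195 mM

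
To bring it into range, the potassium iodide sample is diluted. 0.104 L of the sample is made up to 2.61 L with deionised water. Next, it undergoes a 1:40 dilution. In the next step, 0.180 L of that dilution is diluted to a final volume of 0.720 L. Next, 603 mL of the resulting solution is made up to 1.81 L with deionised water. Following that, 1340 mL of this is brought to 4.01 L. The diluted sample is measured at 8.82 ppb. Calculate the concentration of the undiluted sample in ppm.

Overall dilution factor = 25.10 × 40 × 4 × 3.002 × 2.993 = 3.61 × 10⁴.
Original = 8.82 ppb × 3.61 × 10⁴ = 3.18 × 10⁵ ppb = 318 ppm.

318 ppm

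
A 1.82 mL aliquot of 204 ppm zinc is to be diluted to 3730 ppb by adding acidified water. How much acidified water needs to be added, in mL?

3730 ppb = 3.73 ppm.
V₂ = C₁V₁/C₂ = 204 × 1.82 / 3.73 = 99.5 mL.
Diluent to add = V₂ − V₁ = 99.5 − 1.82 = 97.7 mL.

97.7 mL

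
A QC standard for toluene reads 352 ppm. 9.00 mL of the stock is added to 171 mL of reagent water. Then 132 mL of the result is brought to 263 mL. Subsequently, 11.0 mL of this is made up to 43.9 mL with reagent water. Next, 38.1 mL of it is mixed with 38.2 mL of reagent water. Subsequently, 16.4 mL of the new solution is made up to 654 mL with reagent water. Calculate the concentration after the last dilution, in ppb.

Overall dilution factor = 20 × 1.992 × 3.991 × 2.003 × 39.88 = 1.27 × 10⁴.
352 ppm / 1.27 × 10⁴ = 0.0277 ppm = 27.7 ppb.

27.7 ppb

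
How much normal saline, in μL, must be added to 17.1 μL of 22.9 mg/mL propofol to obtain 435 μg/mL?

883 μL

435 μg/mL = 0.435 mg/mL.
V₂ = C₁V₁/C₂ = 22.9 × 17.1 / 0.435 = 900 μL.
Diluent to add = V₂ − V₁ = 900 − 17.1 = 883 μL.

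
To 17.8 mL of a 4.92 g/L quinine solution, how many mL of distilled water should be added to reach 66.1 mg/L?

66.1 mg/L = 0.0661 g/L.
V₂ = C₁V₁/C₂ = 4.92 × 17.8 / 0.0661 = 1325 mL.
Diluent to add = V₂ − V₁ = 1325 − 17.8 = 1310 mL.

1310 mL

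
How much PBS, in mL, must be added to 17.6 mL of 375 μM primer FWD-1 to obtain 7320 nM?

7320 nM = 7.32 μM.
V₂ = C₁V₁/C₂ = 375 × 17.6 / 7.32 = 902 mL.
Diluent to add = V₂ − V₁ = 902 − 17.6 = 884 mL.

884 mL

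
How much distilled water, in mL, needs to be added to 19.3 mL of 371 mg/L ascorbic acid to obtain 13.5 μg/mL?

511 mL

13.5 μg/mL = 13.5 mg/L.
V₂ = C₁V₁/C₂ = 371 × 19.3 / 13.5 = 530 mL.
Diluent to add = V₂ − V₁ = 530 − 19.3 = 511 mL.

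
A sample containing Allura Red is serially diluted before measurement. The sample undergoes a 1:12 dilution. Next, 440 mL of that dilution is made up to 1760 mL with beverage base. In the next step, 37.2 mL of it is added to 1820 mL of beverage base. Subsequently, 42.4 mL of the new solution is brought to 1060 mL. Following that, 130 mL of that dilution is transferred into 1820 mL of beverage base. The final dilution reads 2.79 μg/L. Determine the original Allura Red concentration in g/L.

Overall dilution factor = 12 × 4 × 49.92 × 25 × 15 = 8.99 × 10⁵.
Original = 2.79 μg/L × 8.99 × 10⁵ = 2.51 × 10⁶ μg/L = 2.51 g/L.

2.51 g/L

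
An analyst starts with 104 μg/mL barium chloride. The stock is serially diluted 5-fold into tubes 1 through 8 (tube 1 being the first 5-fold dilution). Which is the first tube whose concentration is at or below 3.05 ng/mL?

tube 7

Tube n has concentration 104 μg/mL / 5ⁿ.
Need 5ⁿ ≥ 104 μg/mL / 3.05 ng/mL = 3.41 × 10⁴, so n ≥ 6.48.
First such tube: n = 7.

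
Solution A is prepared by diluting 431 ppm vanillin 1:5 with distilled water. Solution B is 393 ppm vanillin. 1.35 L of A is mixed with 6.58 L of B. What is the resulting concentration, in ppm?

341 ppm

C_A = 431 ppm / 5 = 86.2 ppm.
C_mix = (C_A·V_A + C_B·V_B)/(V_A + V_B) = (86.2×1.35 + 393×6.58) / 7.930 = 341 ppm.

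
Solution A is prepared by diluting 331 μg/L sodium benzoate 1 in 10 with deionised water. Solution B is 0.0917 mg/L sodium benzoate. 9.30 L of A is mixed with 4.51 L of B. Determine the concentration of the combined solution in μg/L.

C_A = 331 μg/L / 10 = 33.1 μg/L.
C_B = 0.0917 mg/L = 91.7 μg/L.
C_mix = (C_A·V_A + C_B·V_B)/(V_A + V_B) = (33.1×9.30 + 91.7×4.51) / 13.81 = 52.2 μg/L.

52.2 μg/L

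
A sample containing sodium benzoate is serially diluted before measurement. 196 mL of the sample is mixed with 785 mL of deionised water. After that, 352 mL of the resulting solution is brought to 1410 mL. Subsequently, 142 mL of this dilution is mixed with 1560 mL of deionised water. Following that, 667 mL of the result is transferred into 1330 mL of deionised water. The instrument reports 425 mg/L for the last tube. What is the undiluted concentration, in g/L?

Overall dilution factor = 5.005 × 4.006 × 11.99 × 2.994 = 719.
Original = 425 mg/L × 719 = 3.06 × 10⁵ mg/L = 306 g/L.

306 g/L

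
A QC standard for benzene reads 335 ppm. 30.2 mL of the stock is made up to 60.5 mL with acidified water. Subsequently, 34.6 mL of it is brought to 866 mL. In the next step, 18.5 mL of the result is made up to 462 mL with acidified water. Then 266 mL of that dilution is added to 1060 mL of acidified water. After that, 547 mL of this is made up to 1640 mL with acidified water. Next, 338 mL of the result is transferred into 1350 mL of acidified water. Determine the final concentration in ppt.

3580 ppt

Overall dilution factor = 2.003 × 25.03 × 24.97 × 4.985 × 2.998 × 4.994 = 9.35 × 10⁴.
335 ppm / 9.35 × 10⁴ = 3.58 × 10⁻³ ppm = 3580 ppt.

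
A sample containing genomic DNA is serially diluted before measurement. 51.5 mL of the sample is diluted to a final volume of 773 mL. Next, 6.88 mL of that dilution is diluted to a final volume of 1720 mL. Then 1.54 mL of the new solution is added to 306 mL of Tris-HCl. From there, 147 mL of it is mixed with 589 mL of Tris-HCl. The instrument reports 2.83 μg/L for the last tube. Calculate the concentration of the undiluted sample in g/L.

10.6 g/L

Overall dilution factor = 15.01 × 250 × 199.7 × 5.007 = 3.75 × 10⁶.
Original = 2.83 μg/L × 3.75 × 10⁶ = 1.06 × 10⁷ μg/L = 10.6 g/L.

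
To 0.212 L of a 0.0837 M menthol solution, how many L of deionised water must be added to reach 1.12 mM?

1.12 mM = 1.12 × 10⁻³ M.
V₂ = C₁V₁/C₂ = 0.0837 × 0.212 / 1.12 × 10⁻³ = 15.8 L.
Diluent to add = V₂ − V₁ = 15.8 − 0.212 = 15.6 L.

15.6 L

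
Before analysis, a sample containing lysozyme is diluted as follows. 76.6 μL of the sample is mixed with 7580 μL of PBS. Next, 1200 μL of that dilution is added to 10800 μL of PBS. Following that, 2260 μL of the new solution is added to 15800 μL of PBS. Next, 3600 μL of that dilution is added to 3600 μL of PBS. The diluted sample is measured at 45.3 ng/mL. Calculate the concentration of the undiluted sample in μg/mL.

Overall dilution factor = 99.96 × 10 × 7.991 × 2 = 1.60 × 10⁴.
Original = 45.3 ng/mL × 1.60 × 10⁴ = 7.24 × 10⁵ ng/mL = 724 μg/mL.

724 μg/mL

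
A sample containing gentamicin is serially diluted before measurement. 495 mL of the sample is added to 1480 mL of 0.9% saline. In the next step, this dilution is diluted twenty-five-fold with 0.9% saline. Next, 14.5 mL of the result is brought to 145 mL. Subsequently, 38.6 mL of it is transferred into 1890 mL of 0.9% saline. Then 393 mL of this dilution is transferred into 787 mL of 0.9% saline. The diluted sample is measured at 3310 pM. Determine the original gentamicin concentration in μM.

Overall dilution factor = 3.990 × 25 × 10 × 49.96 × 3.003 = 1.50 × 10⁵.
Original = 3310 pM × 1.50 × 10⁵ = 4.95 × 10⁸ pM = 495 μM.

495 μM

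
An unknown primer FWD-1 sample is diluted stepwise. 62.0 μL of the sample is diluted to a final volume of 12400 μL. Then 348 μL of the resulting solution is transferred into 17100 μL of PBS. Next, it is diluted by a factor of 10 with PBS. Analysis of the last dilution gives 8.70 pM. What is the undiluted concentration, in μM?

Overall dilution factor = 200 × 50.14 × 10 = 1.00 × 10⁵.
Original = 8.70 pM × 1.00 × 10⁵ = 8.72 × 10⁵ pM = 0.872 μM.

0.872 μM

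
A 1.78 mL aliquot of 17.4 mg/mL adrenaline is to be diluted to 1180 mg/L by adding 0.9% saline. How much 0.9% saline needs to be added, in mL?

1180 mg/L = 1.18 mg/mL.
V₂ = C₁V₁/C₂ = 17.4 × 1.78 / 1.18 = 26.2 mL.
Diluent to add = V₂ − V₁ = 26.2 − 1.78 = 24.5 mL.

24.5 mL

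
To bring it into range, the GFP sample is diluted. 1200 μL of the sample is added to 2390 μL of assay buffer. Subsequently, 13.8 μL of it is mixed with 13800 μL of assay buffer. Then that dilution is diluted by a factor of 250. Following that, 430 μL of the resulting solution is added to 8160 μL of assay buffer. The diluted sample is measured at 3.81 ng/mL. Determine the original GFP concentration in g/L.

57.0 g/L

Overall dilution factor = 2.992 × 1001 × 250 × 19.98 = 1.50 × 10⁷.
Original = 3.81 ng/mL × 1.50 × 10⁷ = 5.70 × 10⁷ ng/mL = 57.0 g/L.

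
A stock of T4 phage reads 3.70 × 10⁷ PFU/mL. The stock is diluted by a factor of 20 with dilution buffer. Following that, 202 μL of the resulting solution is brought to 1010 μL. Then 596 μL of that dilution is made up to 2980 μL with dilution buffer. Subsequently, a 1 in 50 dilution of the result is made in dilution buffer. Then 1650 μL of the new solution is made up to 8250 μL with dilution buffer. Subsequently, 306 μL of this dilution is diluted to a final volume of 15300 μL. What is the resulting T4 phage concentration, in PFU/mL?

Overall dilution factor = 20 × 5 × 5 × 50 × 5 × 50 = 6.25 × 10⁶.
3.70 × 10⁷ PFU/mL / 6.25 × 10⁶ = 5.92 PFU/mL.

5.92 PFU/mL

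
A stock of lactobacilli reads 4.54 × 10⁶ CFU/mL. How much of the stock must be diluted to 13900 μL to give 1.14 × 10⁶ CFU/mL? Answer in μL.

3490 μL

V₁ = C₂V₂/C₁ = 1.14 × 10⁶ × 13900 / 4.54 × 10⁶ = 3490 μL.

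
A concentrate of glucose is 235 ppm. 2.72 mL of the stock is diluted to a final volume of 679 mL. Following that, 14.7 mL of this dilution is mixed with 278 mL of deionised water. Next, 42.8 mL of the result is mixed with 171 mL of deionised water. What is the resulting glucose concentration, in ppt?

9460 ppt

Overall dilution factor = 249.6 × 19.91 × 4.995 = 2.48 × 10⁴.
235 ppm / 2.48 × 10⁴ = 9.46 × 10⁻³ ppm = 9460 ppt.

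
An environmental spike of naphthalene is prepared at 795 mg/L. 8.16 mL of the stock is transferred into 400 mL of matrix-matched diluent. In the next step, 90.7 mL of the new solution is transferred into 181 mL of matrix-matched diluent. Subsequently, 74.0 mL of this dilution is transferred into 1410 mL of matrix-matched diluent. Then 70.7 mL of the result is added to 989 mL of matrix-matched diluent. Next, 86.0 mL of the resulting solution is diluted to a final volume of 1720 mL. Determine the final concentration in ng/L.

883 ng/L

Overall dilution factor = 50.02 × 2.996 × 20.05 × 14.99 × 20 = 9.01 × 10⁵.
795 mg/L / 9.01 × 10⁵ = 8.83 × 10⁻⁴ mg/L = 883 ng/L.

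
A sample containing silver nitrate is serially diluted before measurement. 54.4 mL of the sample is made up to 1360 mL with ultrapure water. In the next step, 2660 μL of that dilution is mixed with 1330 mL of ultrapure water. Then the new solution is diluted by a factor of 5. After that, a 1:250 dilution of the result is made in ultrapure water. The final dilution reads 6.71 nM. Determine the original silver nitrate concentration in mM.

105 mM

Overall dilution factor = 25 × 501 × 5 × 250 = 1.57 × 10⁷.
Original = 6.71 nM × 1.57 × 10⁷ = 1.05 × 10⁸ nM = 105 mM.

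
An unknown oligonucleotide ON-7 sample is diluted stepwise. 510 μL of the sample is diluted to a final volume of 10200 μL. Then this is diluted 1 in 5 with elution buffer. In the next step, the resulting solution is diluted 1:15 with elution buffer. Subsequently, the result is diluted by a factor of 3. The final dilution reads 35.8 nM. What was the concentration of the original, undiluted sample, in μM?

161 μM

Overall dilution factor = 20 × 5 × 15 × 3 = 4500.
Original = 35.8 nM × 4500 = 1.61 × 10⁵ nM = 161 μM.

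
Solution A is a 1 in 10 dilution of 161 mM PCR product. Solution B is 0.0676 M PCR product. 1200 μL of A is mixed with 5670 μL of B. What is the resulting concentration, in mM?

58.6 mM

C_A = 161 mM / 10 = 16.1 mM.
C_B = 0.0676 M = 67.6 mM.
C_mix = (C_A·V_A + C_B·V_B)/(V_A + V_B) = (16.1×1200 + 67.6×5670) / 6870 = 58.6 mM.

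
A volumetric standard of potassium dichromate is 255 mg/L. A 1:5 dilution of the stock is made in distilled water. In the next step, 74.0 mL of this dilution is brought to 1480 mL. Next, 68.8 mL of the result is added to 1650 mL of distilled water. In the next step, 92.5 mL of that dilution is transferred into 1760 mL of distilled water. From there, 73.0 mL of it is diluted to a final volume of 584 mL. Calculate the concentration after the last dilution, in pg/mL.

637 pg/mL

Overall dilution factor = 5 × 20 × 24.98 × 20.03 × 8 = 4.00 × 10⁵.
255 mg/L / 4.00 × 10⁵ = 6.37 × 10⁻⁴ mg/L = 637 pg/mL.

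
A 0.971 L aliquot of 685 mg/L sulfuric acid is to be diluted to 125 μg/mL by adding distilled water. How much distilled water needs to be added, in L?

4.35 L

125 μg/mL = 125 mg/L.
V₂ = C₁V₁/C₂ = 685 × 0.971 / 125 = 5.32 L.
Diluent to add = V₂ − V₁ = 5.32 − 0.971 = 4.35 L.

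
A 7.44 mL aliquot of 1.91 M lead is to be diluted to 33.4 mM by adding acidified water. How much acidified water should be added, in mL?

33.4 mM = 0.0334 M.
V₂ = C₁V₁/C₂ = 1.91 × 7.44 / 0.0334 = 425 mL.
Diluent to add = V₂ − V₁ = 425 − 7.44 = 418 mL.

418 mL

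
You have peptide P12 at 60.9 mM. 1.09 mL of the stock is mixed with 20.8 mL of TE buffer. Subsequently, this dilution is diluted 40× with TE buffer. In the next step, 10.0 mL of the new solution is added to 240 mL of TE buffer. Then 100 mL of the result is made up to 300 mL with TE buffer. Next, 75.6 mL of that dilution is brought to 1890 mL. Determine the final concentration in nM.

Overall dilution factor = 20.08 × 40 × 25 × 3 × 25 = 1.51 × 10⁶.
60.9 mM / 1.51 × 10⁶ = 4.04 × 10⁻⁵ mM = 40.4 nM.

40.4 nM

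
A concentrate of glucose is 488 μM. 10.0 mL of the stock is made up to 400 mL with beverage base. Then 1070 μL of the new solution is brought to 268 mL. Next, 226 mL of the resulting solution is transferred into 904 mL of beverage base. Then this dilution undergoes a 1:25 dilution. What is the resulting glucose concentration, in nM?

0.390 nM

Overall dilution factor = 40 × 250.5 × 5 × 25 = 1.25 × 10⁶.
488 μM / 1.25 × 10⁶ = 3.90 × 10⁻⁴ μM = 0.390 nM.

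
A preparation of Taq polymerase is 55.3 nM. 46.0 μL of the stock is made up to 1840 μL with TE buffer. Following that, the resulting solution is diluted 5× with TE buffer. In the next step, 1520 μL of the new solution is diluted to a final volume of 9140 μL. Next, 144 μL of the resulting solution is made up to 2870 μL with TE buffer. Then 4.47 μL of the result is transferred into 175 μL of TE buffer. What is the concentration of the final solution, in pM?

0.0575 pM

Overall dilution factor = 40 × 5 × 6.013 × 19.93 × 40.15 = 9.62 × 10⁵.
55.3 nM / 9.62 × 10⁵ = 5.75 × 10⁻⁵ nM = 0.0575 pM.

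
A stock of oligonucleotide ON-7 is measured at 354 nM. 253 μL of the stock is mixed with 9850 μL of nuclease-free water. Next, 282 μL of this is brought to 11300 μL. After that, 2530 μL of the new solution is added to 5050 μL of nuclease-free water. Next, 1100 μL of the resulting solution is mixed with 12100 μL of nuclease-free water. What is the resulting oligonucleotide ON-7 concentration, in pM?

6.15 pM

Overall dilution factor = 39.93 × 40.07 × 2.996 × 12 = 5.75 × 10⁴.
354 nM / 5.75 × 10⁴ = 6.15 × 10⁻³ nM = 6.15 pM.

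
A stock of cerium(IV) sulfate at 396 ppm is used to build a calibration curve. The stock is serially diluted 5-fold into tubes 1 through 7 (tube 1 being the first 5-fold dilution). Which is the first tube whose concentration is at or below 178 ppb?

tube 5

Tube n has concentration 396 ppm / 5ⁿ.
Need 5ⁿ ≥ 396 ppm / 178 ppb = 2225, so n ≥ 4.79.
First such tube: n = 5.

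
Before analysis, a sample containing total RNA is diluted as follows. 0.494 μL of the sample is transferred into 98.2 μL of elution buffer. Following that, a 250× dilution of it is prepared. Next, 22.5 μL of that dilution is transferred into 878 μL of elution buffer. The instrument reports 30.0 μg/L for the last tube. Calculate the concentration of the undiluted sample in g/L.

60.0 g/L

Overall dilution factor = 199.8 × 250 × 40.02 = 2.00 × 10⁶.
Original = 30.0 μg/L × 2.00 × 10⁶ = 6.00 × 10⁷ μg/L = 60.0 g/L.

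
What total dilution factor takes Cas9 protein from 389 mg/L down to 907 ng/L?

4.29 × 10⁵

Factor = C₀/C_target = 389 mg/L / 907 ng/L = 4.29 × 10⁵.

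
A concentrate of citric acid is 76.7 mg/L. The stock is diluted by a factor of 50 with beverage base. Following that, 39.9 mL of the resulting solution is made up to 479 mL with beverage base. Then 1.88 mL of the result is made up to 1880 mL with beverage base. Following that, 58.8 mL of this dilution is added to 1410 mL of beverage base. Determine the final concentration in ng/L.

5.12 ng/L

Overall dilution factor = 50 × 12.01 × 1000 × 24.98 = 1.50 × 10⁷.
76.7 mg/L / 1.50 × 10⁷ = 5.12 × 10⁻⁶ mg/L = 5.12 ng/L.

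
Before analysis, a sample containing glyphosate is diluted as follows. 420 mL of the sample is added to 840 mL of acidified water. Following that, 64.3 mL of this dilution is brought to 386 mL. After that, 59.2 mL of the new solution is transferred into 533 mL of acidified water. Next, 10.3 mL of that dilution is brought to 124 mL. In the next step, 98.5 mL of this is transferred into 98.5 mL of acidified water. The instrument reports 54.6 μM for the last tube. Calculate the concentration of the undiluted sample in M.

Overall dilution factor = 3 × 6.003 × 10.00 × 12.04 × 2 = 4338.
Original = 54.6 μM × 4338 = 2.37 × 10⁵ μM = 0.237 M.

0.237 M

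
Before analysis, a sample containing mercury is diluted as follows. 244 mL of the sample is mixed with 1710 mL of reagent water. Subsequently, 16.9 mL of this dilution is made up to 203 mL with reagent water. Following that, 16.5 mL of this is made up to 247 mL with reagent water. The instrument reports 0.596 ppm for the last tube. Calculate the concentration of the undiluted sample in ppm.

Overall dilution factor = 8.008 × 12.01 × 14.97 = 1440.
Original = 0.596 ppm × 1440 = 858 ppm.

858 ppm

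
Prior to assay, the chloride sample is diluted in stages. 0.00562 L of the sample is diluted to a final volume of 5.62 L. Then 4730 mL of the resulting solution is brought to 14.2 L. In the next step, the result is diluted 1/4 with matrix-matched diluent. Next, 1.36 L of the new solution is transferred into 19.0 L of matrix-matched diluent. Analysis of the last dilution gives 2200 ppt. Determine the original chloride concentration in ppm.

Overall dilution factor = 1000 × 3.002 × 4 × 14.97 = 1.80 × 10⁵.
Original = 2200 ppt × 1.80 × 10⁵ = 3.96 × 10⁸ ppt = 396 ppm.

396 ppm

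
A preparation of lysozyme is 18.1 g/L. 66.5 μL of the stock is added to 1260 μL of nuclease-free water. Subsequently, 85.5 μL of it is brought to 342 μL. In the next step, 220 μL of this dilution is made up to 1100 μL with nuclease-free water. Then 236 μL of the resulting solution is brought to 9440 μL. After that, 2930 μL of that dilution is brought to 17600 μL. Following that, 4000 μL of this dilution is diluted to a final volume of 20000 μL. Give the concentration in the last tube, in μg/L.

37.8 μg/L

Overall dilution factor = 19.95 × 4 × 5 × 40 × 6.007 × 5 = 4.79 × 10⁵.
18.1 g/L / 4.79 × 10⁵ = 3.78 × 10⁻⁵ g/L = 37.8 μg/L.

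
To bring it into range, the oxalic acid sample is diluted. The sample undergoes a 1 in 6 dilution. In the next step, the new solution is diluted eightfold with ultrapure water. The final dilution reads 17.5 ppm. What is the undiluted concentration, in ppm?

Overall dilution factor = 6 × 8 = 48.0.
Original = 17.5 ppm × 48.0 = 840 ppm.

840 ppm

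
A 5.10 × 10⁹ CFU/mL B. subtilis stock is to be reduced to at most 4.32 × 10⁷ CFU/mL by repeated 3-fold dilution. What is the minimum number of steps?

Need 3ⁿ ≥ 118, so n ≥ log(118)/log(3) = 4.34.
Minimum whole steps: n = 5.

5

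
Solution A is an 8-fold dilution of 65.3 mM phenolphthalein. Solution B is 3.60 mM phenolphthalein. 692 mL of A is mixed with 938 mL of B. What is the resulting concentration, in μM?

C_A = 65.3 mM / 8 = 8.16 mM.
C_mix = (C_A·V_A + C_B·V_B)/(V_A + V_B) = (8.16×692 + 3.60×938) / 1630 = 5.54 mM = 5540 μM.

5540 μM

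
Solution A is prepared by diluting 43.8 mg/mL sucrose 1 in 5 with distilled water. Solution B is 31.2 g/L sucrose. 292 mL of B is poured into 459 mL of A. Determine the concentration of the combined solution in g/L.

C_A = 43.8 mg/mL / 5 = 8.76 mg/mL.
C_B = 31.2 g/L = 31.2 mg/mL.
C_mix = (C_A·V_A + C_B·V_B)/(V_A + V_B) = (8.76×459 + 31.2×292) / 751.0 = 17.5 mg/mL = 17.5 g/L.

17.5 g/L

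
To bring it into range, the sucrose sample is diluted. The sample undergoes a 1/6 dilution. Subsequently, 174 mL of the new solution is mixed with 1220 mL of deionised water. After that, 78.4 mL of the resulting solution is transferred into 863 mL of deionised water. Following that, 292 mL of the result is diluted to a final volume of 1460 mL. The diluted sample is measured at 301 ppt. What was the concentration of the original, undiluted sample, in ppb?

Overall dilution factor = 6 × 8.011 × 12.01 × 5 = 2886.
Original = 301 ppt × 2886 = 8.69 × 10⁵ ppt = 869 ppb.

869 ppb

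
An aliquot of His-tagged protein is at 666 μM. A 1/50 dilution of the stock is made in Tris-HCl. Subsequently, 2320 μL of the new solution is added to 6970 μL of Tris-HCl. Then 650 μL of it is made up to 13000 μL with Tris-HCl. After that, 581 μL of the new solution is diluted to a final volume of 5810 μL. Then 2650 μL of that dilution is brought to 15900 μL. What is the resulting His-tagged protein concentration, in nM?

Overall dilution factor = 50 × 4.004 × 20 × 10 × 6 = 2.40 × 10⁵.
666 μM / 2.40 × 10⁵ = 2.77 × 10⁻³ μM = 2.77 nM.

2.77 nM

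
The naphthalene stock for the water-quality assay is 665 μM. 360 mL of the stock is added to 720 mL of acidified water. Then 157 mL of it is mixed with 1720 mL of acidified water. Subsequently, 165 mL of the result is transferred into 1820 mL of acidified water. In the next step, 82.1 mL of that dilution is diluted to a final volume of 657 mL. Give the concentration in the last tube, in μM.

0.193 μM

Overall dilution factor = 3 × 11.96 × 12.03 × 8.002 = 3453.
665 μM / 3453 = 0.193 μM.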